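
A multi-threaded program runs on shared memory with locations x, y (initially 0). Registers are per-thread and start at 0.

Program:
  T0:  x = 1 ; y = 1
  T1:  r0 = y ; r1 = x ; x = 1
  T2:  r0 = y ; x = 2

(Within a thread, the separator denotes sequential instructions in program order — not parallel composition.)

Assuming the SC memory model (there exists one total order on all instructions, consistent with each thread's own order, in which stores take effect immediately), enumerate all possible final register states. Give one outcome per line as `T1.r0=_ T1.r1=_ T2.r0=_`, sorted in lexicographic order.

outcome vector order: (T1.r0,T1.r1,T2.r0)
|SC outcomes| = 10

T1.r0=0 T1.r1=0 T2.r0=0
T1.r0=0 T1.r1=0 T2.r0=1
T1.r0=0 T1.r1=1 T2.r0=0
T1.r0=0 T1.r1=1 T2.r0=1
T1.r0=0 T1.r1=2 T2.r0=0
T1.r0=0 T1.r1=2 T2.r0=1
T1.r0=1 T1.r1=1 T2.r0=0
T1.r0=1 T1.r1=1 T2.r0=1
T1.r0=1 T1.r1=2 T2.r0=0
T1.r0=1 T1.r1=2 T2.r0=1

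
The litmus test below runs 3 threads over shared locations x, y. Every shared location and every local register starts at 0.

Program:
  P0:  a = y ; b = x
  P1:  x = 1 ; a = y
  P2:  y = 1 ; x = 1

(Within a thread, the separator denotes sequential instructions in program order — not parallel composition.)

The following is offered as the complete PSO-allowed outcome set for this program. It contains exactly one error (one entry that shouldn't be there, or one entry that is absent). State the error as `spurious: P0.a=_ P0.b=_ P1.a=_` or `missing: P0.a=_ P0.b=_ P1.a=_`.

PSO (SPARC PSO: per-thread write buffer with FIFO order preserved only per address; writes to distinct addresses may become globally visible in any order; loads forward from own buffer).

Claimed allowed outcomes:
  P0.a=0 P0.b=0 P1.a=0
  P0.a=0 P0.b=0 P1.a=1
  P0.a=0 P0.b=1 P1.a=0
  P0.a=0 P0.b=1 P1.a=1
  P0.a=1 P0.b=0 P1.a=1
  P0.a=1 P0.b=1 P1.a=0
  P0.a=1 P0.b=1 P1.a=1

missing: P0.a=1 P0.b=0 P1.a=0

outcome vector order: (P0.a,P0.b,P1.a)
under PSO → (0,0,0); (0,0,1); (0,1,0); (0,1,1); (1,0,0); (1,0,1); (1,1,0); (1,1,1)
PSO∖claimed = {(1,0,0)}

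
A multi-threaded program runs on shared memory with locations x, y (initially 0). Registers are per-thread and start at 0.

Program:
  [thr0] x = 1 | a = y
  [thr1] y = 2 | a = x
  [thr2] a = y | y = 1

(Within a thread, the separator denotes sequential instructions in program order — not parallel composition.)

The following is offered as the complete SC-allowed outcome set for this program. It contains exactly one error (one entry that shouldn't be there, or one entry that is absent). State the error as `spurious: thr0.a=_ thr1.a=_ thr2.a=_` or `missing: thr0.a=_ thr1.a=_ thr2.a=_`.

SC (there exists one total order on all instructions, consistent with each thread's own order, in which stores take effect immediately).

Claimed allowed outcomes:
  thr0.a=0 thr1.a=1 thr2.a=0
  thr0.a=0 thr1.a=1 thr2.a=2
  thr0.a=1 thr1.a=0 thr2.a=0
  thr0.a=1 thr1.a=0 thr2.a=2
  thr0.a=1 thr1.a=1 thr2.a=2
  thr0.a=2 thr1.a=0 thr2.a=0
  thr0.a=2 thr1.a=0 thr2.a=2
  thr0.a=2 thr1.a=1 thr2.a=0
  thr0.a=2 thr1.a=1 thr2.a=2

outcome vector order: (thr0.a,thr1.a,thr2.a)
[SC] allowed = {010 012 100 102 110 112 200 202 210 212}
SC∖claimed = {110}

missing: thr0.a=1 thr1.a=1 thr2.a=0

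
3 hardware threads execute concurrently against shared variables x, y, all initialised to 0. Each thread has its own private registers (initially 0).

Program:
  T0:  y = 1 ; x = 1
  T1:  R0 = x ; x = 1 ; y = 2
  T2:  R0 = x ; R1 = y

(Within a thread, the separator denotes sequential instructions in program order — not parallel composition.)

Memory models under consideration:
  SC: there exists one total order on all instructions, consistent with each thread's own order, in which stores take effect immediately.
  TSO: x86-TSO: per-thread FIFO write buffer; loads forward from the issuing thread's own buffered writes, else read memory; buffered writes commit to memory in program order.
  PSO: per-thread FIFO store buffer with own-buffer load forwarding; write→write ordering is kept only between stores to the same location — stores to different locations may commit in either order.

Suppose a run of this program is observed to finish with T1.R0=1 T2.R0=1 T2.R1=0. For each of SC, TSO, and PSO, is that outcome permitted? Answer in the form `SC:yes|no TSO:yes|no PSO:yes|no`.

outcome vector order: (T1.R0,T2.R0,T2.R1)
under SC → (0,0,0); (0,0,1); (0,0,2); (0,1,0); (0,1,1); (0,1,2); (1,0,0); (1,0,1); (1,0,2); (1,1,1); (1,1,2)
under TSO → (0,0,0); (0,0,1); (0,0,2); (0,1,0); (0,1,1); (0,1,2); (1,0,0); (1,0,1); (1,0,2); (1,1,1); (1,1,2)
under PSO → (0,0,0); (0,0,1); (0,0,2); (0,1,0); (0,1,1); (0,1,2); (1,0,0); (1,0,1); (1,0,2); (1,1,0); (1,1,1); (1,1,2)
target (1,1,0) ∈ {PSO}

SC:no TSO:no PSO:yes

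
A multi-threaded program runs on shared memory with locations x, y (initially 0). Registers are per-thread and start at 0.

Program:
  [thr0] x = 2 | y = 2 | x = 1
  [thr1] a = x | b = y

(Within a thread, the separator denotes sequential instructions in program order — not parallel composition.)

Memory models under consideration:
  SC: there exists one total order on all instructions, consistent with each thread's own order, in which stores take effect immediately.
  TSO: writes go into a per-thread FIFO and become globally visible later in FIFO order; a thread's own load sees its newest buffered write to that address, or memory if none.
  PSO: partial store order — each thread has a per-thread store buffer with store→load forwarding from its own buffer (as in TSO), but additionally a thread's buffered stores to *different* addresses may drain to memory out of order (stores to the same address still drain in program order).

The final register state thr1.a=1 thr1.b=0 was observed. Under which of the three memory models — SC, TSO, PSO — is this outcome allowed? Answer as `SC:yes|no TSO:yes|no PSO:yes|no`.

outcome vector order: (thr1.a,thr1.b)
SC: 5 outcomes — {00; 02; 12; 20; 22}
TSO: 5 outcomes — {00; 02; 12; 20; 22}
PSO: 6 outcomes — {00; 02; 10; 12; 20; 22}
target 10 ∈ {PSO}

SC:no TSO:no PSO:yes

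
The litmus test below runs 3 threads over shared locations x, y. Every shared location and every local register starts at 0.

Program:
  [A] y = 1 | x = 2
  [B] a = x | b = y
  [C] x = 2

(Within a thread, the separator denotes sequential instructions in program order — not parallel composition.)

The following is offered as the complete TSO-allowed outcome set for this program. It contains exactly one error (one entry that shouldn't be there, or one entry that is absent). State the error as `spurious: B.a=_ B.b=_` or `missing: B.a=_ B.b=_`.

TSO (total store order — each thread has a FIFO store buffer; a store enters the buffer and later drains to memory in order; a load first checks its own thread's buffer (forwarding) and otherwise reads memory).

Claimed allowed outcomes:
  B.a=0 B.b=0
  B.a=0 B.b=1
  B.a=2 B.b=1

missing: B.a=2 B.b=0

outcome vector order: (B.a,B.b)
TSO: 4 outcomes — {(0,0) (0,1) (2,0) (2,1)}
TSO∖claimed = {(2,0)}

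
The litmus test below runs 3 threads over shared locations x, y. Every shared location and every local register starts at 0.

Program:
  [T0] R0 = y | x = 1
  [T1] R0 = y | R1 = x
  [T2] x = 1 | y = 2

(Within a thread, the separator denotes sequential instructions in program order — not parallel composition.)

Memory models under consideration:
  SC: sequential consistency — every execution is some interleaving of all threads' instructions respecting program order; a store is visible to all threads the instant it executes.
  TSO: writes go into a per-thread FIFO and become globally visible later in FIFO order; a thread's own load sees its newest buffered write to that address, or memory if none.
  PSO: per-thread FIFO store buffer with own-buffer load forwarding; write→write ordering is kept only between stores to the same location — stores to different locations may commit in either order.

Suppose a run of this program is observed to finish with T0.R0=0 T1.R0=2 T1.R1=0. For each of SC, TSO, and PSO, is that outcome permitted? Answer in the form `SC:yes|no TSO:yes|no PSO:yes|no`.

SC:no TSO:no PSO:yes

outcome vector order: (T0.R0,T1.R0,T1.R1)
SC (6): 000, 001, 021, 200, 201, 221
TSO (6): 000, 001, 021, 200, 201, 221
PSO (8): 000, 001, 020, 021, 200, 201, 220, 221
target 020 ∈ {PSO}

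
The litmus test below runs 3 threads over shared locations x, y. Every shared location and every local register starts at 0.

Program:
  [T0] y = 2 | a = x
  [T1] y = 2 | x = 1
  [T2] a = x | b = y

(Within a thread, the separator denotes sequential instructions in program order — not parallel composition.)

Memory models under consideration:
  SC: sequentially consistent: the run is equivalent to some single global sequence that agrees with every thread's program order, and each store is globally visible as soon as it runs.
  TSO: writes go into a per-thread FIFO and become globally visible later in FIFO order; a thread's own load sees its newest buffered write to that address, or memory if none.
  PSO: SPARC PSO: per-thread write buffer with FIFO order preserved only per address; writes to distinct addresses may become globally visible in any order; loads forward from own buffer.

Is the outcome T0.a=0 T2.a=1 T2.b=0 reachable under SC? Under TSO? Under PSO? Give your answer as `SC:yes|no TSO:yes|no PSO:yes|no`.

SC:no TSO:no PSO:yes

outcome vector order: (T0.a,T2.a,T2.b)
under SC → <0 0 0>; <0 0 2>; <0 1 2>; <1 0 0>; <1 0 2>; <1 1 2>
under TSO → <0 0 0>; <0 0 2>; <0 1 2>; <1 0 0>; <1 0 2>; <1 1 2>
under PSO → <0 0 0>; <0 0 2>; <0 1 0>; <0 1 2>; <1 0 0>; <1 0 2>; <1 1 0>; <1 1 2>
target <0 1 0> ∈ {PSO}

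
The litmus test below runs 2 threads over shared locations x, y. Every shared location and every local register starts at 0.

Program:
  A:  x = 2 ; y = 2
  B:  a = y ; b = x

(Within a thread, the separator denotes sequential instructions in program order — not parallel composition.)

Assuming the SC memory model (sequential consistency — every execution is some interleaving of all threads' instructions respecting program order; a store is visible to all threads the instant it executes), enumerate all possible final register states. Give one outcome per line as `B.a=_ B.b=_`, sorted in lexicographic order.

outcome vector order: (B.a,B.b)
|SC outcomes| = 3

B.a=0 B.b=0
B.a=0 B.b=2
B.a=2 B.b=2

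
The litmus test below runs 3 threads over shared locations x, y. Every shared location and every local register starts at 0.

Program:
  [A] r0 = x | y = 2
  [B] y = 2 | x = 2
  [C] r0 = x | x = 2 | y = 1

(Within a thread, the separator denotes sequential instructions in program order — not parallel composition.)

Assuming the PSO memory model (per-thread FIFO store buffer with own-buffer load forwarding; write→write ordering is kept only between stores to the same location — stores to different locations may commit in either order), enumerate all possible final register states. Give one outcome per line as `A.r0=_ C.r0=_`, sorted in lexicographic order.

outcome vector order: (A.r0,C.r0)
|PSO outcomes| = 4

A.r0=0 C.r0=0
A.r0=0 C.r0=2
A.r0=2 C.r0=0
A.r0=2 C.r0=2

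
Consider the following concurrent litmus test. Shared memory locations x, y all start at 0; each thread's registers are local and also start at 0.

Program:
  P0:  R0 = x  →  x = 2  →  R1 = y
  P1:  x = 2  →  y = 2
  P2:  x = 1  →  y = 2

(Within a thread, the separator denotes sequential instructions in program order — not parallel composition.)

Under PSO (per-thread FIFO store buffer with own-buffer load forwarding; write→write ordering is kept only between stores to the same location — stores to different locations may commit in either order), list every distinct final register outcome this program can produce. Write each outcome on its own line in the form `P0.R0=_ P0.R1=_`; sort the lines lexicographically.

outcome vector order: (P0.R0,P0.R1)
|PSO outcomes| = 6

P0.R0=0 P0.R1=0
P0.R0=0 P0.R1=2
P0.R0=1 P0.R1=0
P0.R0=1 P0.R1=2
P0.R0=2 P0.R1=0
P0.R0=2 P0.R1=2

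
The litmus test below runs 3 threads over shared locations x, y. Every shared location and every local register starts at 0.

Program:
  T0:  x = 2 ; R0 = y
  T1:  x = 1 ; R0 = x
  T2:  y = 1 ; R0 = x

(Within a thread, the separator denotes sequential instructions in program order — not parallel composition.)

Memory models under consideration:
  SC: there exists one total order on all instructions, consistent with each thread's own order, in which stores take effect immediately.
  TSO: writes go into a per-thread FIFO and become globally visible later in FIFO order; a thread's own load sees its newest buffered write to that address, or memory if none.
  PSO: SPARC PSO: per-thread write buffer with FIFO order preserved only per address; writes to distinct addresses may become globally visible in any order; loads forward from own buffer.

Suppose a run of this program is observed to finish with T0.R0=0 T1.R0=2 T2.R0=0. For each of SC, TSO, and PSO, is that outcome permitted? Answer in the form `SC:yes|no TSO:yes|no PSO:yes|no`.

outcome vector order: (T0.R0,T1.R0,T2.R0)
SC: 9 outcomes — {<0 1 1>, <0 1 2>, <0 2 2>, <1 1 0>, <1 1 1>, <1 1 2>, <1 2 0>, <1 2 1>, <1 2 2>}
TSO: 12 outcomes — {<0 1 0>, <0 1 1>, <0 1 2>, <0 2 0>, <0 2 1>, <0 2 2>, <1 1 0>, <1 1 1>, <1 1 2>, <1 2 0>, <1 2 1>, <1 2 2>}
PSO: 12 outcomes — {<0 1 0>, <0 1 1>, <0 1 2>, <0 2 0>, <0 2 1>, <0 2 2>, <1 1 0>, <1 1 1>, <1 1 2>, <1 2 0>, <1 2 1>, <1 2 2>}
target <0 2 0> ∈ {TSO,PSO}

SC:no TSO:yes PSO:yes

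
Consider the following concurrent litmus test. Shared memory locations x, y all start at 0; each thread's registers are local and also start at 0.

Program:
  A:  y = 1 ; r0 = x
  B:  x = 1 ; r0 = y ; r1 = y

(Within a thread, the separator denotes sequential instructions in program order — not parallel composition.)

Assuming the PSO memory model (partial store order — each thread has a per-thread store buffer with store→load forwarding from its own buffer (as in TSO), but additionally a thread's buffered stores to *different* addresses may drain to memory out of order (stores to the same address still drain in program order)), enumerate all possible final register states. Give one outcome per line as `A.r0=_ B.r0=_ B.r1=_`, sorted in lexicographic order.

A.r0=0 B.r0=0 B.r1=0
A.r0=0 B.r0=0 B.r1=1
A.r0=0 B.r0=1 B.r1=1
A.r0=1 B.r0=0 B.r1=0
A.r0=1 B.r0=0 B.r1=1
A.r0=1 B.r0=1 B.r1=1

outcome vector order: (A.r0,B.r0,B.r1)
|PSO outcomes| = 6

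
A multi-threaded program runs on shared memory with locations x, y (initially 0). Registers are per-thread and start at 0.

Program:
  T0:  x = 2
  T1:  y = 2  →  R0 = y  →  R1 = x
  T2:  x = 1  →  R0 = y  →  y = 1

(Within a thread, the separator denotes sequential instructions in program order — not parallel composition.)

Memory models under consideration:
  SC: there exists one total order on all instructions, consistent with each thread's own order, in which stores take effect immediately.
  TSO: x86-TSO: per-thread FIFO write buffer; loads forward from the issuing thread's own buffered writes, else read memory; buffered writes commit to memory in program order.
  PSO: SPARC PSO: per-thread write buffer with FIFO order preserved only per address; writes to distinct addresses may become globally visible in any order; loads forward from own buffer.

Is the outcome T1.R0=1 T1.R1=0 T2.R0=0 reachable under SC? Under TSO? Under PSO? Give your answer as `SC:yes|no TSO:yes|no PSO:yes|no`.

SC:no TSO:no PSO:yes

outcome vector order: (T1.R0,T1.R1,T2.R0)
[SC] allowed = {(1,1,0), (1,1,2), (1,2,0), (1,2,2), (2,0,2), (2,1,0), (2,1,2), (2,2,0), (2,2,2)}
[TSO] allowed = {(1,1,0), (1,1,2), (1,2,0), (1,2,2), (2,0,0), (2,0,2), (2,1,0), (2,1,2), (2,2,0), (2,2,2)}
[PSO] allowed = {(1,0,0), (1,0,2), (1,1,0), (1,1,2), (1,2,0), (1,2,2), (2,0,0), (2,0,2), (2,1,0), (2,1,2), (2,2,0), (2,2,2)}
target (1,0,0) ∈ {PSO}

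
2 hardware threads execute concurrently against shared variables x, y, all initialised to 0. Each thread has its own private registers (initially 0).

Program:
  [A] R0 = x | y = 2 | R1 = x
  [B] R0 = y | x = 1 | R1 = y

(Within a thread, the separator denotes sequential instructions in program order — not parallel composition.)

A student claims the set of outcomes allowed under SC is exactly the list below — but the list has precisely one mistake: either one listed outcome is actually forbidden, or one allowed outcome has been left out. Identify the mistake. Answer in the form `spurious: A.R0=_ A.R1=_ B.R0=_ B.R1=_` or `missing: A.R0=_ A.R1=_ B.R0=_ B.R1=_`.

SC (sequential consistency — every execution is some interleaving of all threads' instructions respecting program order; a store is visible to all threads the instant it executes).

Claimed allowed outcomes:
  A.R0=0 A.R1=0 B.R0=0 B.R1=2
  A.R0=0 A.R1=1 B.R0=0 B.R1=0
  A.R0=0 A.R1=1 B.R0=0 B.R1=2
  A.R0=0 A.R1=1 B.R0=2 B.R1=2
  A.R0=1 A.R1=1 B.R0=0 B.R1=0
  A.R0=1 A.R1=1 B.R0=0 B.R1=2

missing: A.R0=0 A.R1=0 B.R0=2 B.R1=2

outcome vector order: (A.R0,A.R1,B.R0,B.R1)
SC (7): <0 0 0 2>; <0 0 2 2>; <0 1 0 0>; <0 1 0 2>; <0 1 2 2>; <1 1 0 0>; <1 1 0 2>
SC∖claimed = {<0 0 2 2>}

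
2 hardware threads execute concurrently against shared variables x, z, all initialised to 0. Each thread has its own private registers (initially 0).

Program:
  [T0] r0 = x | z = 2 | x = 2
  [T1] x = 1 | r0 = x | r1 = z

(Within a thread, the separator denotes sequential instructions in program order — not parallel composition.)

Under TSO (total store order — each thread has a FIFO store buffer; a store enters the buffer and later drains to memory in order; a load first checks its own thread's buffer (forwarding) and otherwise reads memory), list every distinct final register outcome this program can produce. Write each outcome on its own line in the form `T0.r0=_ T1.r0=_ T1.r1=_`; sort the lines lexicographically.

outcome vector order: (T0.r0,T1.r0,T1.r1)
|TSO outcomes| = 6

T0.r0=0 T1.r0=1 T1.r1=0
T0.r0=0 T1.r0=1 T1.r1=2
T0.r0=0 T1.r0=2 T1.r1=2
T0.r0=1 T1.r0=1 T1.r1=0
T0.r0=1 T1.r0=1 T1.r1=2
T0.r0=1 T1.r0=2 T1.r1=2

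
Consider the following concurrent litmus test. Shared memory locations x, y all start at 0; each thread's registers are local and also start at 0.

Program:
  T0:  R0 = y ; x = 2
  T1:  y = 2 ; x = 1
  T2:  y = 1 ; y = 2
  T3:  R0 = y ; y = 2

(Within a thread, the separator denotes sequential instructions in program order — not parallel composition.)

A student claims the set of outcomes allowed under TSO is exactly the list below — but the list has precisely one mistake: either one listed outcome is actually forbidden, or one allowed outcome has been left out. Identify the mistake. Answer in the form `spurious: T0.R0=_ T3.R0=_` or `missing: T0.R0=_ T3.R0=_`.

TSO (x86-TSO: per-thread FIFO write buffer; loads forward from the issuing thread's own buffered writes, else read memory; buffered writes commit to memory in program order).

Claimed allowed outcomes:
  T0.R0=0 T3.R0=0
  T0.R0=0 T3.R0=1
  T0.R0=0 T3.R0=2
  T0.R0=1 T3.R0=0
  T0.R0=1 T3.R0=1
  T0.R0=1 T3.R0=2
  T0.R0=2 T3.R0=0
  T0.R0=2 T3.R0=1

outcome vector order: (T0.R0,T3.R0)
TSO (9): 0/0 0/1 0/2 1/0 1/1 1/2 2/0 2/1 2/2
TSO∖claimed = {2/2}

missing: T0.R0=2 T3.R0=2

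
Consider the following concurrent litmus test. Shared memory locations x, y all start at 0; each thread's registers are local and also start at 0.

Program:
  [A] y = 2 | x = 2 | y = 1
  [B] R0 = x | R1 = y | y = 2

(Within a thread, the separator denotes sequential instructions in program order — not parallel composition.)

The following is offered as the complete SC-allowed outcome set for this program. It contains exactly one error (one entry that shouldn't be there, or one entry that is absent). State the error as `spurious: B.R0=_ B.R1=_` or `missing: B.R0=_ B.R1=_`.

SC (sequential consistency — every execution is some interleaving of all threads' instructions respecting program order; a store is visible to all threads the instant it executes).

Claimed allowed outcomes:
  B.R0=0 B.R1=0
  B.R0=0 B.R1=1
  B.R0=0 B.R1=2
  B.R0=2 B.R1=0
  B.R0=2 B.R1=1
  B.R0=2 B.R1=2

spurious: B.R0=2 B.R1=0

outcome vector order: (B.R0,B.R1)
[SC] allowed = {<0 0>; <0 1>; <0 2>; <2 1>; <2 2>}
claimed∖SC = {<2 0>}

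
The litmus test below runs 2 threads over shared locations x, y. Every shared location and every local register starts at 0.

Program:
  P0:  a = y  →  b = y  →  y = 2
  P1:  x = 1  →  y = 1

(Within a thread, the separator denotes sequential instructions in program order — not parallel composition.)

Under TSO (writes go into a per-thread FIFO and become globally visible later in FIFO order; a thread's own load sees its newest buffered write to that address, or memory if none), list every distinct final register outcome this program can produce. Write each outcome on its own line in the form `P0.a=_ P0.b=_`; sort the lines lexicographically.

P0.a=0 P0.b=0
P0.a=0 P0.b=1
P0.a=1 P0.b=1

outcome vector order: (P0.a,P0.b)
|TSO outcomes| = 3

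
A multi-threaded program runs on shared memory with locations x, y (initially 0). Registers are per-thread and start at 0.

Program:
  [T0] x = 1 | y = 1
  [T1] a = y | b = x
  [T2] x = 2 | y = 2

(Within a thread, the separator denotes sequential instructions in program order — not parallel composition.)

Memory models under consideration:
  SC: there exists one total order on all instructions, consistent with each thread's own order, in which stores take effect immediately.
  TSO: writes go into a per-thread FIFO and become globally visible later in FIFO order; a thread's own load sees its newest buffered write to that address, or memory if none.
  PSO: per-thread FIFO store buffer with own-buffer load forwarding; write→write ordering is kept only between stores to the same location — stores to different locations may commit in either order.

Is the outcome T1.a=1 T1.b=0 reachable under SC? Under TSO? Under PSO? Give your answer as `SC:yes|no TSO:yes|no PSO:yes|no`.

outcome vector order: (T1.a,T1.b)
SC (7): 00; 01; 02; 11; 12; 21; 22
TSO (7): 00; 01; 02; 11; 12; 21; 22
PSO (9): 00; 01; 02; 10; 11; 12; 20; 21; 22
target 10 ∈ {PSO}

SC:no TSO:no PSO:yes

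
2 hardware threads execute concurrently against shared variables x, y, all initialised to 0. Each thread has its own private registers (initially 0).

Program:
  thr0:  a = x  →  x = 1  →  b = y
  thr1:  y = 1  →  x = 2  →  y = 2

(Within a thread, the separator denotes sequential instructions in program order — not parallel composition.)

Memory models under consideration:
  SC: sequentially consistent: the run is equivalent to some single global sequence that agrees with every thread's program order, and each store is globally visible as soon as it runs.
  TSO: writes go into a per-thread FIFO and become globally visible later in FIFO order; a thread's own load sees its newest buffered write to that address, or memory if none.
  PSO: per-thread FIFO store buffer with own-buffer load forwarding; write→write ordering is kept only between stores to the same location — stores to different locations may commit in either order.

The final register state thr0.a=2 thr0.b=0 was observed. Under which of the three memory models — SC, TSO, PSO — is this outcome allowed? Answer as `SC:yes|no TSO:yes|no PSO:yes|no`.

SC:no TSO:no PSO:yes

outcome vector order: (thr0.a,thr0.b)
[SC] allowed = {(0,0), (0,1), (0,2), (2,1), (2,2)}
[TSO] allowed = {(0,0), (0,1), (0,2), (2,1), (2,2)}
[PSO] allowed = {(0,0), (0,1), (0,2), (2,0), (2,1), (2,2)}
target (2,0) ∈ {PSO}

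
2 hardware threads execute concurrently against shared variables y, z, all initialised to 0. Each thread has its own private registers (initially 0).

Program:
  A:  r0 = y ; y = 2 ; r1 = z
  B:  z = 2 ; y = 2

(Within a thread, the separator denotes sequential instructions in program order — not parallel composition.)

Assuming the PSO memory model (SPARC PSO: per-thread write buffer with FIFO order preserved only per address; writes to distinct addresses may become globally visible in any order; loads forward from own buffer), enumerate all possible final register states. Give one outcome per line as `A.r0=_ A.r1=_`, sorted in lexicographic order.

A.r0=0 A.r1=0
A.r0=0 A.r1=2
A.r0=2 A.r1=0
A.r0=2 A.r1=2

outcome vector order: (A.r0,A.r1)
|PSO outcomes| = 4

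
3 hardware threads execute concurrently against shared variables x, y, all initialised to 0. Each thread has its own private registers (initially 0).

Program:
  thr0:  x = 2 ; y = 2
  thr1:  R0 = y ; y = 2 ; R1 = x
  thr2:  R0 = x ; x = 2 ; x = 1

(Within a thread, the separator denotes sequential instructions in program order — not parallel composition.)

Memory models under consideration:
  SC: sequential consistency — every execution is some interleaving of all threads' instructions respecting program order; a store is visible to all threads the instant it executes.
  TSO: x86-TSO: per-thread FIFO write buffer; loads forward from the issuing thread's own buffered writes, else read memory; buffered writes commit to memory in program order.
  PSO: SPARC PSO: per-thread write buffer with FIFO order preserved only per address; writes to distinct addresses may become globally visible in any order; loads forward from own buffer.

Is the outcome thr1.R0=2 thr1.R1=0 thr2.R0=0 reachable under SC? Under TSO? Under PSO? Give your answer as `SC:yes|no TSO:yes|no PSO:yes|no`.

SC:no TSO:no PSO:yes

outcome vector order: (thr1.R0,thr1.R1,thr2.R0)
SC: 10 outcomes — {<0 0 0> <0 0 2> <0 1 0> <0 1 2> <0 2 0> <0 2 2> <2 1 0> <2 1 2> <2 2 0> <2 2 2>}
TSO: 10 outcomes — {<0 0 0> <0 0 2> <0 1 0> <0 1 2> <0 2 0> <0 2 2> <2 1 0> <2 1 2> <2 2 0> <2 2 2>}
PSO: 12 outcomes — {<0 0 0> <0 0 2> <0 1 0> <0 1 2> <0 2 0> <0 2 2> <2 0 0> <2 0 2> <2 1 0> <2 1 2> <2 2 0> <2 2 2>}
target <2 0 0> ∈ {PSO}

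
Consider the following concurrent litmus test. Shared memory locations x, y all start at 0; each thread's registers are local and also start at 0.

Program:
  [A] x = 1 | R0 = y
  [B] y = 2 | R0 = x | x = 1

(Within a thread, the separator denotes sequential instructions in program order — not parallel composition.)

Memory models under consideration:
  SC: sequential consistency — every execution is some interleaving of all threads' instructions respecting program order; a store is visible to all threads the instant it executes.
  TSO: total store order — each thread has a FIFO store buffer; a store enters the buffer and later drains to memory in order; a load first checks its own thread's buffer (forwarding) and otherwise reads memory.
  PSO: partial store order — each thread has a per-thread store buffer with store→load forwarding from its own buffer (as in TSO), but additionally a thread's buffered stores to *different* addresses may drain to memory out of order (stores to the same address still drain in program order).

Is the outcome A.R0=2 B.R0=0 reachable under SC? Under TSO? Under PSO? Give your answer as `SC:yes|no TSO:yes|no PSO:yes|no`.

outcome vector order: (A.R0,B.R0)
under SC → 01 20 21
under TSO → 00 01 20 21
under PSO → 00 01 20 21
target 20 ∈ {SC,TSO,PSO}

SC:yes TSO:yes PSO:yes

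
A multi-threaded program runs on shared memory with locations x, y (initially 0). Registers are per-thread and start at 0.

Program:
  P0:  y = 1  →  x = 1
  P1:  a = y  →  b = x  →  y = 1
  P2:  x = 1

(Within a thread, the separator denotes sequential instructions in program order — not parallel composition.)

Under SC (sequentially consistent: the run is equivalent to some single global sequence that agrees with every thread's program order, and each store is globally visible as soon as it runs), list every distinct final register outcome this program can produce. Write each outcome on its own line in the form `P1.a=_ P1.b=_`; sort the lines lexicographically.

P1.a=0 P1.b=0
P1.a=0 P1.b=1
P1.a=1 P1.b=0
P1.a=1 P1.b=1

outcome vector order: (P1.a,P1.b)
|SC outcomes| = 4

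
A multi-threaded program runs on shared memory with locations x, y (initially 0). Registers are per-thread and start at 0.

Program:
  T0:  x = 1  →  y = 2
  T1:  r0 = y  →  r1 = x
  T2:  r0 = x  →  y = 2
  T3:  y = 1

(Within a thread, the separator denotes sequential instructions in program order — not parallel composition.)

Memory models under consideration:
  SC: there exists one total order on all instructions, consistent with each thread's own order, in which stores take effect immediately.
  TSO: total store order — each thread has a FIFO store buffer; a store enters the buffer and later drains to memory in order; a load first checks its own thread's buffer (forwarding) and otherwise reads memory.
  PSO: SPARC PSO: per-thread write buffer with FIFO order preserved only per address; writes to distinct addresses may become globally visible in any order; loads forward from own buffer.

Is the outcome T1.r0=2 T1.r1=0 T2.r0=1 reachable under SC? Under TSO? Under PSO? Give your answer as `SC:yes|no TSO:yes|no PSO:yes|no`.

outcome vector order: (T1.r0,T1.r1,T2.r0)
under SC → <0 0 0>; <0 0 1>; <0 1 0>; <0 1 1>; <1 0 0>; <1 0 1>; <1 1 0>; <1 1 1>; <2 0 0>; <2 1 0>; <2 1 1>
under TSO → <0 0 0>; <0 0 1>; <0 1 0>; <0 1 1>; <1 0 0>; <1 0 1>; <1 1 0>; <1 1 1>; <2 0 0>; <2 1 0>; <2 1 1>
under PSO → <0 0 0>; <0 0 1>; <0 1 0>; <0 1 1>; <1 0 0>; <1 0 1>; <1 1 0>; <1 1 1>; <2 0 0>; <2 0 1>; <2 1 0>; <2 1 1>
target <2 0 1> ∈ {PSO}

SC:no TSO:no PSO:yes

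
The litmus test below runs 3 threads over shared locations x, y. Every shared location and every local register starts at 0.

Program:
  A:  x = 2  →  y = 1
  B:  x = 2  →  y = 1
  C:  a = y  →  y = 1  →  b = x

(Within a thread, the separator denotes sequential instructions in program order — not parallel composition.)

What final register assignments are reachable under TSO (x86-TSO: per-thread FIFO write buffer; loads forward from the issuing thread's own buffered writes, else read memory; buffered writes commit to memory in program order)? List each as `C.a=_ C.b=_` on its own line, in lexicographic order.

outcome vector order: (C.a,C.b)
|TSO outcomes| = 3

C.a=0 C.b=0
C.a=0 C.b=2
C.a=1 C.b=2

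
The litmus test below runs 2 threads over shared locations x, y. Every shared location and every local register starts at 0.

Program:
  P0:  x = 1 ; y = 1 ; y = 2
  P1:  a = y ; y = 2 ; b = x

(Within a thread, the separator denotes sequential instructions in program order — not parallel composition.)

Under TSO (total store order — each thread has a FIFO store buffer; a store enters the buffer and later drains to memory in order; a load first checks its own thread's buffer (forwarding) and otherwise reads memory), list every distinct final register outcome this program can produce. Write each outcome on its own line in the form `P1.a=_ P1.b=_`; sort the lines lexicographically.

outcome vector order: (P1.a,P1.b)
|TSO outcomes| = 4

P1.a=0 P1.b=0
P1.a=0 P1.b=1
P1.a=1 P1.b=1
P1.a=2 P1.b=1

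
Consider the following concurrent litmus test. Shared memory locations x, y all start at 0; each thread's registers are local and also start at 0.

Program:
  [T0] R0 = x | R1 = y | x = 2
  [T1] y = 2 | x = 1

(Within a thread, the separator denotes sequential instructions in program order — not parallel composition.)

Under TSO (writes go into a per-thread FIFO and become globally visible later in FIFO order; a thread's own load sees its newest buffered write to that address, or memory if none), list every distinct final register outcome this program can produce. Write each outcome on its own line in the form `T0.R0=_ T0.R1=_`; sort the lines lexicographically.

outcome vector order: (T0.R0,T0.R1)
|TSO outcomes| = 3

T0.R0=0 T0.R1=0
T0.R0=0 T0.R1=2
T0.R0=1 T0.R1=2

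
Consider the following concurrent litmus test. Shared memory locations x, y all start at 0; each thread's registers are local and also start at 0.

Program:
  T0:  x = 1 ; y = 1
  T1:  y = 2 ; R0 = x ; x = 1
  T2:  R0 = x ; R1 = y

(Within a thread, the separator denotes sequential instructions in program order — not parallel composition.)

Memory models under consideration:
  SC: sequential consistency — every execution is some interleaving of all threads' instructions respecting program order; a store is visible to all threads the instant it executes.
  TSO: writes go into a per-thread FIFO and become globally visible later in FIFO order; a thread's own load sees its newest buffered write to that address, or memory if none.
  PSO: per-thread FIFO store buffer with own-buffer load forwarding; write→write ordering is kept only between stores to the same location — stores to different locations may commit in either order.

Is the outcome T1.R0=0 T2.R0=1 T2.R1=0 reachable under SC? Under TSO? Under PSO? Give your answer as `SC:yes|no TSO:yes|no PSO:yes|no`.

outcome vector order: (T1.R0,T2.R0,T2.R1)
SC (11): (0,0,0), (0,0,1), (0,0,2), (0,1,1), (0,1,2), (1,0,0), (1,0,1), (1,0,2), (1,1,0), (1,1,1), (1,1,2)
TSO (12): (0,0,0), (0,0,1), (0,0,2), (0,1,0), (0,1,1), (0,1,2), (1,0,0), (1,0,1), (1,0,2), (1,1,0), (1,1,1), (1,1,2)
PSO (12): (0,0,0), (0,0,1), (0,0,2), (0,1,0), (0,1,1), (0,1,2), (1,0,0), (1,0,1), (1,0,2), (1,1,0), (1,1,1), (1,1,2)
target (0,1,0) ∈ {TSO,PSO}

SC:no TSO:yes PSO:yes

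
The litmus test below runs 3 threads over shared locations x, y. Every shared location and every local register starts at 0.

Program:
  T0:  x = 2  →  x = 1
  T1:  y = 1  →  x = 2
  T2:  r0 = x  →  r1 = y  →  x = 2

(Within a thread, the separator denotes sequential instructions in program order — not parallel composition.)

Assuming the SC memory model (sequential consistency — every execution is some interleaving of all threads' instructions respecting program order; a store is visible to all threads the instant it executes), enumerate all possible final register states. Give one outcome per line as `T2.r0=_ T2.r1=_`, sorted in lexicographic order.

outcome vector order: (T2.r0,T2.r1)
|SC outcomes| = 6

T2.r0=0 T2.r1=0
T2.r0=0 T2.r1=1
T2.r0=1 T2.r1=0
T2.r0=1 T2.r1=1
T2.r0=2 T2.r1=0
T2.r0=2 T2.r1=1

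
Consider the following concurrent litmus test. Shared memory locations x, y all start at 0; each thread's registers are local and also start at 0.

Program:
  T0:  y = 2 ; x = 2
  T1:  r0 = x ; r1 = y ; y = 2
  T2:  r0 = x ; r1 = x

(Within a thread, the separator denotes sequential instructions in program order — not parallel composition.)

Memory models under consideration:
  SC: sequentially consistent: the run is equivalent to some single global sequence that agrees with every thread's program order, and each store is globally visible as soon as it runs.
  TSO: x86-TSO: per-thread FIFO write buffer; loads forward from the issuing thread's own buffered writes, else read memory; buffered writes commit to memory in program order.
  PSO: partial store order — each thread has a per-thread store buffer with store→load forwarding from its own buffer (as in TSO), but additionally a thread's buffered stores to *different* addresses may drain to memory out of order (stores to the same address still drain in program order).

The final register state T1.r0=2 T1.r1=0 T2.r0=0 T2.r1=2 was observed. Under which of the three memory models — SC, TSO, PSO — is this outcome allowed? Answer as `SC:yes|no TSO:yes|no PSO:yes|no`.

outcome vector order: (T1.r0,T1.r1,T2.r0,T2.r1)
under SC → (0,0,0,0); (0,0,0,2); (0,0,2,2); (0,2,0,0); (0,2,0,2); (0,2,2,2); (2,2,0,0); (2,2,0,2); (2,2,2,2)
under TSO → (0,0,0,0); (0,0,0,2); (0,0,2,2); (0,2,0,0); (0,2,0,2); (0,2,2,2); (2,2,0,0); (2,2,0,2); (2,2,2,2)
under PSO → (0,0,0,0); (0,0,0,2); (0,0,2,2); (0,2,0,0); (0,2,0,2); (0,2,2,2); (2,0,0,0); (2,0,0,2); (2,0,2,2); (2,2,0,0); (2,2,0,2); (2,2,2,2)
target (2,0,0,2) ∈ {PSO}

SC:no TSO:no PSO:yes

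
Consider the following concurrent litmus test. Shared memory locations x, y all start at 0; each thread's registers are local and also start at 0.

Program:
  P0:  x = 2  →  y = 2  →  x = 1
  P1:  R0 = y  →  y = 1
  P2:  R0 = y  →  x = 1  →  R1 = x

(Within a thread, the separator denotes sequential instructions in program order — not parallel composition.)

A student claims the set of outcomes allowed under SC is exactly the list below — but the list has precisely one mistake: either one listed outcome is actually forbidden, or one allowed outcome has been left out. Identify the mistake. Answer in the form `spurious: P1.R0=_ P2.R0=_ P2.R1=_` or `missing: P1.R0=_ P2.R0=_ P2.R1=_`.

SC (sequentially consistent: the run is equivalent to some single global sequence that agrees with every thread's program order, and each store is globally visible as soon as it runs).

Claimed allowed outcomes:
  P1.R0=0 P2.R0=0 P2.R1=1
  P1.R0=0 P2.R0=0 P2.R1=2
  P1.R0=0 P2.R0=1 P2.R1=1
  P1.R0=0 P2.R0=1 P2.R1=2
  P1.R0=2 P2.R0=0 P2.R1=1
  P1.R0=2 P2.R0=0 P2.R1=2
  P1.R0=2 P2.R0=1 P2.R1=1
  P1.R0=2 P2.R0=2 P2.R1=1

outcome vector order: (P1.R0,P2.R0,P2.R1)
SC (9): (0,0,1) (0,0,2) (0,1,1) (0,1,2) (0,2,1) (2,0,1) (2,0,2) (2,1,1) (2,2,1)
SC∖claimed = {(0,2,1)}

missing: P1.R0=0 P2.R0=2 P2.R1=1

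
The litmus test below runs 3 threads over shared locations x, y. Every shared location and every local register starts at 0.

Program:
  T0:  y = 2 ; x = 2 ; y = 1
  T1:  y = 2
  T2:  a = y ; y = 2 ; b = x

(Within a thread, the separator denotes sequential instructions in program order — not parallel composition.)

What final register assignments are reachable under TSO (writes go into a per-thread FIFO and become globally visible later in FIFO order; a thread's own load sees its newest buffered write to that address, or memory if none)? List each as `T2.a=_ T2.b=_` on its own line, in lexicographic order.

outcome vector order: (T2.a,T2.b)
|TSO outcomes| = 5

T2.a=0 T2.b=0
T2.a=0 T2.b=2
T2.a=1 T2.b=2
T2.a=2 T2.b=0
T2.a=2 T2.b=2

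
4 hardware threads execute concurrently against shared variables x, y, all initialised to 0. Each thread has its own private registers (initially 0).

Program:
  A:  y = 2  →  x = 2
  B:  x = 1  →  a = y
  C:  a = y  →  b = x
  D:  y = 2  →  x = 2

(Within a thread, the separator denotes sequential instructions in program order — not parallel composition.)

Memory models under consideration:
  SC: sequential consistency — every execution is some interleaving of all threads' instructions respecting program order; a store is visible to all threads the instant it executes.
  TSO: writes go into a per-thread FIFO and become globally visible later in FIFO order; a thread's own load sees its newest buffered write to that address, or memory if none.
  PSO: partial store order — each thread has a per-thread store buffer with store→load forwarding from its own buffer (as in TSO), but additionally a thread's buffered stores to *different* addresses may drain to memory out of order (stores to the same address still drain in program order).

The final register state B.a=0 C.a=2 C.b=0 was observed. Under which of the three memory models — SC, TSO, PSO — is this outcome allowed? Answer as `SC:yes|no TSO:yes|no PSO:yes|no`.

outcome vector order: (B.a,C.a,C.b)
SC (11): (0,0,0); (0,0,1); (0,0,2); (0,2,1); (0,2,2); (2,0,0); (2,0,1); (2,0,2); (2,2,0); (2,2,1); (2,2,2)
TSO (12): (0,0,0); (0,0,1); (0,0,2); (0,2,0); (0,2,1); (0,2,2); (2,0,0); (2,0,1); (2,0,2); (2,2,0); (2,2,1); (2,2,2)
PSO (12): (0,0,0); (0,0,1); (0,0,2); (0,2,0); (0,2,1); (0,2,2); (2,0,0); (2,0,1); (2,0,2); (2,2,0); (2,2,1); (2,2,2)
target (0,2,0) ∈ {TSO,PSO}

SC:no TSO:yes PSO:yes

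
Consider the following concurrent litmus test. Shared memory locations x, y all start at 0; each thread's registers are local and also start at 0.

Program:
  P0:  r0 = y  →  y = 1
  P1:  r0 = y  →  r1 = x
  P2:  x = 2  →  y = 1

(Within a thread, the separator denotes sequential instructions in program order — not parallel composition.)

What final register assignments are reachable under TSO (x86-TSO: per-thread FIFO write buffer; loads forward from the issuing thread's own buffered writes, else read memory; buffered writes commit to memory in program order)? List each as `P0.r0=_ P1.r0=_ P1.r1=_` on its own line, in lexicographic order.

P0.r0=0 P1.r0=0 P1.r1=0
P0.r0=0 P1.r0=0 P1.r1=2
P0.r0=0 P1.r0=1 P1.r1=0
P0.r0=0 P1.r0=1 P1.r1=2
P0.r0=1 P1.r0=0 P1.r1=0
P0.r0=1 P1.r0=0 P1.r1=2
P0.r0=1 P1.r0=1 P1.r1=2

outcome vector order: (P0.r0,P1.r0,P1.r1)
|TSO outcomes| = 7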